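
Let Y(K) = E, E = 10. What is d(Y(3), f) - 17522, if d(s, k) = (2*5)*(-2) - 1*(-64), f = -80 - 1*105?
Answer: -17478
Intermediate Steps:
Y(K) = 10
f = -185 (f = -80 - 105 = -185)
d(s, k) = 44 (d(s, k) = 10*(-2) + 64 = -20 + 64 = 44)
d(Y(3), f) - 17522 = 44 - 17522 = -17478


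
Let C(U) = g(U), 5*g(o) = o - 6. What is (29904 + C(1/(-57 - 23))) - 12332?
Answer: 7028319/400 ≈ 17571.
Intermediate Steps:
g(o) = -6/5 + o/5 (g(o) = (o - 6)/5 = (-6 + o)/5 = -6/5 + o/5)
C(U) = -6/5 + U/5
(29904 + C(1/(-57 - 23))) - 12332 = (29904 + (-6/5 + 1/(5*(-57 - 23)))) - 12332 = (29904 + (-6/5 + (1/5)/(-80))) - 12332 = (29904 + (-6/5 + (1/5)*(-1/80))) - 12332 = (29904 + (-6/5 - 1/400)) - 12332 = (29904 - 481/400) - 12332 = 11961119/400 - 12332 = 7028319/400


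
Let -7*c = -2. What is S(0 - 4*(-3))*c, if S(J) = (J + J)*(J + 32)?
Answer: 2112/7 ≈ 301.71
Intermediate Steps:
c = 2/7 (c = -⅐*(-2) = 2/7 ≈ 0.28571)
S(J) = 2*J*(32 + J) (S(J) = (2*J)*(32 + J) = 2*J*(32 + J))
S(0 - 4*(-3))*c = (2*(0 - 4*(-3))*(32 + (0 - 4*(-3))))*(2/7) = (2*(0 + 12)*(32 + (0 + 12)))*(2/7) = (2*12*(32 + 12))*(2/7) = (2*12*44)*(2/7) = 1056*(2/7) = 2112/7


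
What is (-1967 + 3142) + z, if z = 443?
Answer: 1618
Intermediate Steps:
(-1967 + 3142) + z = (-1967 + 3142) + 443 = 1175 + 443 = 1618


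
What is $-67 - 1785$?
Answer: $-1852$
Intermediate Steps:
$-67 - 1785 = -1852$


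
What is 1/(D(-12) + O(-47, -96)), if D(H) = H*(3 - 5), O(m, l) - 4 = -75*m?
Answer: 1/3553 ≈ 0.00028145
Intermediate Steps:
O(m, l) = 4 - 75*m
D(H) = -2*H (D(H) = H*(-2) = -2*H)
1/(D(-12) + O(-47, -96)) = 1/(-2*(-12) + (4 - 75*(-47))) = 1/(24 + (4 + 3525)) = 1/(24 + 3529) = 1/3553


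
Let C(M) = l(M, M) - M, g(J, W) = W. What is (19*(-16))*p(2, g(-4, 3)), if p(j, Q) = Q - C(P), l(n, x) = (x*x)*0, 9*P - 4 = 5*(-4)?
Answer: -3344/9 ≈ -371.56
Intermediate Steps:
P = -16/9 (P = 4/9 + (5*(-4))/9 = 4/9 + (1/9)*(-20) = 4/9 - 20/9 = -16/9 ≈ -1.7778)
l(n, x) = 0 (l(n, x) = x**2*0 = 0)
C(M) = -M (C(M) = 0 - M = -M)
p(j, Q) = -16/9 + Q (p(j, Q) = Q - (-1)*(-16)/9 = Q - 1*16/9 = Q - 16/9 = -16/9 + Q)
(19*(-16))*p(2, g(-4, 3)) = (19*(-16))*(-16/9 + 3) = -304*11/9 = -3344/9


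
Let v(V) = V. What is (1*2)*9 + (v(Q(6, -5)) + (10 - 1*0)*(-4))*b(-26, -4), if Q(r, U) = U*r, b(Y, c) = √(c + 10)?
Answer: 18 - 70*√6 ≈ -153.46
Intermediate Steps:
b(Y, c) = √(10 + c)
(1*2)*9 + (v(Q(6, -5)) + (10 - 1*0)*(-4))*b(-26, -4) = (1*2)*9 + (-5*6 + (10 - 1*0)*(-4))*√(10 - 4) = 2*9 + (-30 + (10 + 0)*(-4))*√6 = 18 + (-30 + 10*(-4))*√6 = 18 + (-30 - 40)*√6 = 18 - 70*√6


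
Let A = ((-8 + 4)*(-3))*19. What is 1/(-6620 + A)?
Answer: -1/6392 ≈ -0.00015645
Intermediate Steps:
A = 228 (A = -4*(-3)*19 = 12*19 = 228)
1/(-6620 + A) = 1/(-6620 + 228) = 1/(-6392) = -1/6392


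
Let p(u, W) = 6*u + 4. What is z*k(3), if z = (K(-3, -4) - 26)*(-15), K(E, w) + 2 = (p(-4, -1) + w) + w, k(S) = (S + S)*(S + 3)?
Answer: 30240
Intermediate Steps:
p(u, W) = 4 + 6*u
k(S) = 2*S*(3 + S) (k(S) = (2*S)*(3 + S) = 2*S*(3 + S))
K(E, w) = -22 + 2*w (K(E, w) = -2 + (((4 + 6*(-4)) + w) + w) = -2 + (((4 - 24) + w) + w) = -2 + ((-20 + w) + w) = -2 + (-20 + 2*w) = -22 + 2*w)
z = 840 (z = ((-22 + 2*(-4)) - 26)*(-15) = ((-22 - 8) - 26)*(-15) = (-30 - 26)*(-15) = -56*(-15) = 840)
z*k(3) = 840*(2*3*(3 + 3)) = 840*(2*3*6) = 840*36 = 30240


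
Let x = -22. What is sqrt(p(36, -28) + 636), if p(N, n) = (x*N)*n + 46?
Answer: sqrt(22858) ≈ 151.19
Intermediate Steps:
p(N, n) = 46 - 22*N*n (p(N, n) = (-22*N)*n + 46 = -22*N*n + 46 = 46 - 22*N*n)
sqrt(p(36, -28) + 636) = sqrt((46 - 22*36*(-28)) + 636) = sqrt((46 + 22176) + 636) = sqrt(22222 + 636) = sqrt(22858)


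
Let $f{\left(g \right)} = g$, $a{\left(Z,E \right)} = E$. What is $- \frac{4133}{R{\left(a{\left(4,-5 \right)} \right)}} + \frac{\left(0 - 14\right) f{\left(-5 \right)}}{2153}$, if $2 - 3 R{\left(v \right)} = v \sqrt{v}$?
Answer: $- \frac{17793688}{92579} + \frac{20665 i \sqrt{5}}{43} \approx -192.2 + 1074.6 i$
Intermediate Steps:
$R{\left(v \right)} = \frac{2}{3} - \frac{v^{\frac{3}{2}}}{3}$ ($R{\left(v \right)} = \frac{2}{3} - \frac{v \sqrt{v}}{3} = \frac{2}{3} - \frac{v^{\frac{3}{2}}}{3}$)
$- \frac{4133}{R{\left(a{\left(4,-5 \right)} \right)}} + \frac{\left(0 - 14\right) f{\left(-5 \right)}}{2153} = - \frac{4133}{\frac{2}{3} - \frac{\left(-5\right)^{\frac{3}{2}}}{3}} + \frac{\left(0 - 14\right) \left(-5\right)}{2153} = - \frac{4133}{\frac{2}{3} - \frac{\left(-5\right) i \sqrt{5}}{3}} + \left(-14\right) \left(-5\right) \frac{1}{2153} = - \frac{4133}{\frac{2}{3} + \frac{5 i \sqrt{5}}{3}} + 70 \cdot \frac{1}{2153} = - \frac{4133}{\frac{2}{3} + \frac{5 i \sqrt{5}}{3}} + \frac{70}{2153} = \frac{70}{2153} - \frac{4133}{\frac{2}{3} + \frac{5 i \sqrt{5}}{3}}$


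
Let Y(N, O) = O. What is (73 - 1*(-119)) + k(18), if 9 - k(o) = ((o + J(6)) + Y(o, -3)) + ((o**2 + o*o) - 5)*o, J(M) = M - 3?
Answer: -11391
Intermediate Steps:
J(M) = -3 + M
k(o) = 9 - o - o*(-5 + 2*o**2) (k(o) = 9 - (((o + (-3 + 6)) - 3) + ((o**2 + o*o) - 5)*o) = 9 - (((o + 3) - 3) + ((o**2 + o**2) - 5)*o) = 9 - (((3 + o) - 3) + (2*o**2 - 5)*o) = 9 - (o + (-5 + 2*o**2)*o) = 9 - (o + o*(-5 + 2*o**2)) = 9 + (-o - o*(-5 + 2*o**2)) = 9 - o - o*(-5 + 2*o**2))
(73 - 1*(-119)) + k(18) = (73 - 1*(-119)) + (9 - 2*18**3 + 4*18) = (73 + 119) + (9 - 2*5832 + 72) = 192 + (9 - 11664 + 72) = 192 - 11583 = -11391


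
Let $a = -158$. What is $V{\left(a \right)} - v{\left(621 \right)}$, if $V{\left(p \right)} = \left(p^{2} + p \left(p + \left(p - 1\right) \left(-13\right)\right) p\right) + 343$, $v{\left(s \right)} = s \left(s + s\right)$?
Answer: $46910301$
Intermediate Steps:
$v{\left(s \right)} = 2 s^{2}$ ($v{\left(s \right)} = s 2 s = 2 s^{2}$)
$V{\left(p \right)} = 343 + p^{2} + p^{2} \left(13 - 12 p\right)$ ($V{\left(p \right)} = \left(p^{2} + p \left(p + \left(-1 + p\right) \left(-13\right)\right) p\right) + 343 = \left(p^{2} + p \left(p - \left(-13 + 13 p\right)\right) p\right) + 343 = \left(p^{2} + p \left(13 - 12 p\right) p\right) + 343 = \left(p^{2} + p^{2} \left(13 - 12 p\right)\right) + 343 = 343 + p^{2} + p^{2} \left(13 - 12 p\right)$)
$V{\left(a \right)} - v{\left(621 \right)} = \left(343 - 12 \left(-158\right)^{3} + 14 \left(-158\right)^{2}\right) - 2 \cdot 621^{2} = \left(343 - -47331744 + 14 \cdot 24964\right) - 2 \cdot 385641 = \left(343 + 47331744 + 349496\right) - 771282 = 47681583 - 771282 = 46910301$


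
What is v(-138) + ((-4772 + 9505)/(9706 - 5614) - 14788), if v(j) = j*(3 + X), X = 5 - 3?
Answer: -63331243/4092 ≈ -15477.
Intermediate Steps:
X = 2
v(j) = 5*j (v(j) = j*(3 + 2) = j*5 = 5*j)
v(-138) + ((-4772 + 9505)/(9706 - 5614) - 14788) = 5*(-138) + ((-4772 + 9505)/(9706 - 5614) - 14788) = -690 + (4733/4092 - 14788) = -690 - 60507763/4092 = -63331243/4092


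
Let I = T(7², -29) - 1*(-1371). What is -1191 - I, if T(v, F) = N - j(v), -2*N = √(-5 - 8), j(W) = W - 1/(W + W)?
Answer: -246275/98 + I*√13/2 ≈ -2513.0 + 1.8028*I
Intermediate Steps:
j(W) = W - 1/(2*W)
N = -I*√13/2 (N = -√(-5 - 8)/2 = -I*√13/2 ≈ -1.8028*I)
T(v, F) = 1/(2*v) - v - I*√13/2 (T(v, F) = -I*√13/2 - (v - 1/(2*v)) = -I*√13/2 + (1/(2*v) - v) = 1/(2*v) - v - I*√13/2)
I = 129557/98 - I*√13/2 (I = (1/(2*(7²)) - 1*7² - I*√13/2) - 1*(-1371) = ((½)/49 - 1*49 - I*√13/2) + 1371 = ((½)*(1/49) - 49 - I*√13/2) + 1371 = (1/98 - 49 - I*√13/2) + 1371 = (-4801/98 - I*√13/2) + 1371 = 129557/98 - I*√13/2 ≈ 1322.0 - 1.8028*I)
-1191 - I = -1191 - (129557/98 - I*√13/2) = -1191 + (-129557/98 + I*√13/2) = -246275/98 + I*√13/2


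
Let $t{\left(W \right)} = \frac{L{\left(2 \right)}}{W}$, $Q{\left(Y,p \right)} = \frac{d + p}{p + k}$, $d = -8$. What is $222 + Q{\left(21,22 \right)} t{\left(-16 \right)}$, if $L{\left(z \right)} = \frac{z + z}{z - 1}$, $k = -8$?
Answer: $\frac{887}{4} \approx 221.75$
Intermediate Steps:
$L{\left(z \right)} = \frac{2 z}{-1 + z}$
$Q{\left(Y,p \right)} = 1$ ($Q{\left(Y,p \right)} = \frac{-8 + p}{p - 8} = \frac{-8 + p}{-8 + p} = 1$)
$t{\left(W \right)} = \frac{4}{W}$ ($t{\left(W \right)} = \frac{2 \cdot 2 \frac{1}{-1 + 2}}{W} = \frac{2 \cdot 2 \cdot 1^{-1}}{W} = \frac{2 \cdot 2 \cdot 1}{W} = \frac{4}{W}$)
$222 + Q{\left(21,22 \right)} t{\left(-16 \right)} = 222 + 1 \frac{4}{-16} = 222 + 1 \cdot 4 \left(- \frac{1}{16}\right) = 222 + 1 \left(- \frac{1}{4}\right) = 222 - \frac{1}{4} = \frac{887}{4}$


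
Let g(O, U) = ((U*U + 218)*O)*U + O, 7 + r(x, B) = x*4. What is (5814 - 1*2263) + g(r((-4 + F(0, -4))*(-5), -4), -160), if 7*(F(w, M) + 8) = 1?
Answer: -6654821212/7 ≈ -9.5069e+8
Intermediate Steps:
F(w, M) = -55/7 (F(w, M) = -8 + (1/7)*1 = -8 + 1/7 = -55/7)
r(x, B) = -7 + 4*x (r(x, B) = -7 + x*4 = -7 + 4*x)
g(O, U) = O + O*U*(218 + U**2) (g(O, U) = ((U**2 + 218)*O)*U + O = ((218 + U**2)*O)*U + O = (O*(218 + U**2))*U + O = O*U*(218 + U**2) + O = O + O*U*(218 + U**2))
(5814 - 1*2263) + g(r((-4 + F(0, -4))*(-5), -4), -160) = (5814 - 1*2263) + (-7 + 4*((-4 - 55/7)*(-5)))*(1 + (-160)**3 + 218*(-160)) = (5814 - 2263) + (-7 + 4*(-83/7*(-5)))*(1 - 4096000 - 34880) = 3551 + (-7 + 4*(415/7))*(-4130879) = 3551 + (-7 + 1660/7)*(-4130879) = 3551 + (1611/7)*(-4130879) = 3551 - 6654846069/7 = -6654821212/7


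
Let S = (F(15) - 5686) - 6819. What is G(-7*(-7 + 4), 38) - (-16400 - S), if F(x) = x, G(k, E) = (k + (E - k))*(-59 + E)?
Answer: 3112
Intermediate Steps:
G(k, E) = E*(-59 + E)
S = -12490 (S = (15 - 5686) - 6819 = -5671 - 6819 = -12490)
G(-7*(-7 + 4), 38) - (-16400 - S) = 38*(-59 + 38) - (-16400 - 1*(-12490)) = 38*(-21) - (-16400 + 12490) = -798 - 1*(-3910) = -798 + 3910 = 3112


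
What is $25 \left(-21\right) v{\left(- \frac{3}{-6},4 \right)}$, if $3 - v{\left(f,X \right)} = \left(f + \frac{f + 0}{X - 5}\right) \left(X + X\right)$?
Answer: $-1575$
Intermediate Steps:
$v{\left(f,X \right)} = 3 - 2 X \left(f + \frac{f}{-5 + X}\right)$ ($v{\left(f,X \right)} = 3 - \left(f + \frac{f + 0}{X - 5}\right) \left(X + X\right) = 3 - \left(f + \frac{f}{-5 + X}\right) 2 X = 3 - 2 X \left(f + \frac{f}{-5 + X}\right)$)
$25 \left(-21\right) v{\left(- \frac{3}{-6},4 \right)} = 25 \left(-21\right) \frac{-15 + 3 \cdot 4 - 2 \left(- \frac{3}{-6}\right) 4^{2} + 8 \cdot 4 \left(- \frac{3}{-6}\right)}{-5 + 4} = - 525 \frac{-15 + 12 - 2 \left(\left(-3\right) \left(- \frac{1}{6}\right)\right) 16 + 8 \cdot 4 \left(\left(-3\right) \left(- \frac{1}{6}\right)\right)}{-1} = - 525 \left(- (-15 + 12 - 1 \cdot 16 + 8 \cdot 4 \cdot \frac{1}{2})\right) = - 525 \left(- (-15 + 12 - 16 + 16)\right) = - 525 \left(\left(-1\right) \left(-3\right)\right) = \left(-525\right) 3 = -1575$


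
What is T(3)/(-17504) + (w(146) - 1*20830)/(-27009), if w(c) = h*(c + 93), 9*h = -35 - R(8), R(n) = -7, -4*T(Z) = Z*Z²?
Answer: 13601009779/17019559296 ≈ 0.79914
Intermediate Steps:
T(Z) = -Z³/4 (T(Z) = -Z*Z²/4 = -Z³/4)
h = -28/9 (h = (-35 - 1*(-7))/9 = (-35 + 7)/9 = (⅑)*(-28) = -28/9 ≈ -3.1111)
w(c) = -868/3 - 28*c/9 (w(c) = -28*(c + 93)/9 = -28*(93 + c)/9 = -868/3 - 28*c/9)
T(3)/(-17504) + (w(146) - 1*20830)/(-27009) = -¼*3³/(-17504) + ((-868/3 - 28/9*146) - 1*20830)/(-27009) = -¼*27*(-1/17504) + ((-868/3 - 4088/9) - 20830)*(-1/27009) = -27/4*(-1/17504) + (-6692/9 - 20830)*(-1/27009) = 27/70016 - 194162/9*(-1/27009) = 27/70016 + 194162/243081 = 13601009779/17019559296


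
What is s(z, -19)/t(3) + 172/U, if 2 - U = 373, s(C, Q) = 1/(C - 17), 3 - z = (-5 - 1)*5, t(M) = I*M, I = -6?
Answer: -49907/106848 ≈ -0.46708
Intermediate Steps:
t(M) = -6*M
z = 33 (z = 3 - (-5 - 1)*5 = 3 - (-6)*5 = 3 - 1*(-30) = 3 + 30 = 33)
s(C, Q) = 1/(-17 + C)
U = -371 (U = 2 - 1*373 = 2 - 373 = -371)
s(z, -19)/t(3) + 172/U = 1/((-17 + 33)*((-6*3))) + 172/(-371) = 1/(16*(-18)) + 172*(-1/371) = (1/16)*(-1/18) - 172/371 = -1/288 - 172/371 = -49907/106848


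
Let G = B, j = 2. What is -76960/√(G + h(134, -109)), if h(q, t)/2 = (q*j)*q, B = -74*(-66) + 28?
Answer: -9620*√1199/1199 ≈ -277.82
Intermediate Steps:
B = 4912 (B = 4884 + 28 = 4912)
h(q, t) = 4*q² (h(q, t) = 2*((q*2)*q) = 2*((2*q)*q) = 2*(2*q²) = 4*q²)
G = 4912
-76960/√(G + h(134, -109)) = -76960/√(4912 + 4*134²) = -76960/√(4912 + 4*17956) = -76960/√(4912 + 71824) = -76960*√1199/9592 = -9620*√1199/1199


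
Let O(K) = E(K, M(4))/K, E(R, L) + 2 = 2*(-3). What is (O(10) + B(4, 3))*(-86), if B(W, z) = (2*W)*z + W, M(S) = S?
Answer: -11696/5 ≈ -2339.2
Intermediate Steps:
E(R, L) = -8 (E(R, L) = -2 + 2*(-3) = -2 - 6 = -8)
B(W, z) = W + 2*W*z (B(W, z) = 2*W*z + W = W + 2*W*z)
O(K) = -8/K
(O(10) + B(4, 3))*(-86) = (-8/10 + 4*(1 + 2*3))*(-86) = (-8*⅒ + 4*(1 + 6))*(-86) = (-⅘ + 4*7)*(-86) = (-⅘ + 28)*(-86) = (136/5)*(-86) = -11696/5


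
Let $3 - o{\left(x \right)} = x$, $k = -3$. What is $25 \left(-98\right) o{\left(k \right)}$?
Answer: $-14700$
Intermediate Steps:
$o{\left(x \right)} = 3 - x$
$25 \left(-98\right) o{\left(k \right)} = 25 \left(-98\right) \left(3 - -3\right) = - 2450 \left(3 + 3\right) = \left(-2450\right) 6 = -14700$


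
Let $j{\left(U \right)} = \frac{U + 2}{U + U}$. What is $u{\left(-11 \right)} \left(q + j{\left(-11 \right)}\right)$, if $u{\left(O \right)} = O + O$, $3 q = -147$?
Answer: $1069$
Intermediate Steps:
$q = -49$ ($q = \frac{1}{3} \left(-147\right) = -49$)
$u{\left(O \right)} = 2 O$
$j{\left(U \right)} = \frac{2 + U}{2 U}$
$u{\left(-11 \right)} \left(q + j{\left(-11 \right)}\right) = 2 \left(-11\right) \left(-49 + \frac{2 - 11}{2 \left(-11\right)}\right) = - 22 \left(-49 + \frac{1}{2} \left(- \frac{1}{11}\right) \left(-9\right)\right) = - 22 \left(-49 + \frac{9}{22}\right) = \left(-22\right) \left(- \frac{1069}{22}\right) = 1069$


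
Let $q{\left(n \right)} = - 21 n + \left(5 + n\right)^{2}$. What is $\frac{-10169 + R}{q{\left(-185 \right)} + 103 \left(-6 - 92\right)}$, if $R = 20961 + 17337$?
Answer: $\frac{28129}{26191} \approx 1.074$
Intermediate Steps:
$R = 38298$
$q{\left(n \right)} = \left(5 + n\right)^{2} - 21 n$
$\frac{-10169 + R}{q{\left(-185 \right)} + 103 \left(-6 - 92\right)} = \frac{-10169 + 38298}{\left(\left(5 - 185\right)^{2} - -3885\right) + 103 \left(-6 - 92\right)} = \frac{28129}{\left(\left(-180\right)^{2} + 3885\right) + 103 \left(-98\right)} = \frac{28129}{\left(32400 + 3885\right) - 10094} = \frac{28129}{36285 - 10094} = \frac{28129}{26191}$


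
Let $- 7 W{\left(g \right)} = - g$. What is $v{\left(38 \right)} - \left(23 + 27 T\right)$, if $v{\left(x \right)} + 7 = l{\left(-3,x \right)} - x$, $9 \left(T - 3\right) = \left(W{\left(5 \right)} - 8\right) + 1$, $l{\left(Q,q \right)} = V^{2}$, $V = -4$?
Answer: $- \frac{799}{7} \approx -114.14$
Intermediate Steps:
$W{\left(g \right)} = \frac{g}{7}$ ($W{\left(g \right)} = - \frac{\left(-1\right) g}{7} = \frac{g}{7}$)
$l{\left(Q,q \right)} = 16$ ($l{\left(Q,q \right)} = \left(-4\right)^{2} = 16$)
$T = \frac{145}{63}$ ($T = 3 + \frac{\left(\frac{1}{7} \cdot 5 - 8\right) + 1}{9} = 3 + \frac{\left(\frac{5}{7} - 8\right) + 1}{9} = 3 + \frac{- \frac{51}{7} + 1}{9} = 3 + \frac{1}{9} \left(- \frac{44}{7}\right) = 3 - \frac{44}{63} = \frac{145}{63} \approx 2.3016$)
$v{\left(x \right)} = 9 - x$ ($v{\left(x \right)} = -7 - \left(-16 + x\right) = 9 - x$)
$v{\left(38 \right)} - \left(23 + 27 T\right) = \left(9 - 38\right) - \frac{596}{7} = -29 - \frac{596}{7} = - \frac{799}{7}$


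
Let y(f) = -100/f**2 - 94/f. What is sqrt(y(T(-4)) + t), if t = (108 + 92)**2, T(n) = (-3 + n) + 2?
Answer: sqrt(1000370)/5 ≈ 200.04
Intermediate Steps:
T(n) = -1 + n
t = 40000 (t = 200**2 = 40000)
y(f) = -100/f**2 - 94/f
sqrt(y(T(-4)) + t) = sqrt(2*(-50 - 47*(-1 - 4))/(-1 - 4)**2 + 40000) = sqrt(2*(-50 - 47*(-5))/(-5)**2 + 40000) = sqrt(2*(1/25)*(-50 + 235) + 40000) = sqrt(2*(1/25)*185 + 40000) = sqrt(74/5 + 40000) = sqrt(200074/5) = sqrt(1000370)/5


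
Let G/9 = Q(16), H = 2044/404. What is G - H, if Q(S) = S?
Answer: 14033/101 ≈ 138.94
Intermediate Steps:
H = 511/101 (H = 2044*(1/404) = 511/101 ≈ 5.0594)
G = 144 (G = 9*16 = 144)
G - H = 144 - 1*511/101 = 144 - 511/101 = 14033/101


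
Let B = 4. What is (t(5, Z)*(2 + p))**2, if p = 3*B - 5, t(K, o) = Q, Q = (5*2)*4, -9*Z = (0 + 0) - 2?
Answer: 129600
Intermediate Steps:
Z = 2/9 (Z = -((0 + 0) - 2)/9 = -(0 - 2)/9 = -1/9*(-2) = 2/9 ≈ 0.22222)
Q = 40 (Q = 10*4 = 40)
t(K, o) = 40
p = 7 (p = 3*4 - 5 = 12 - 5 = 7)
(t(5, Z)*(2 + p))**2 = (40*(2 + 7))**2 = (40*9)**2 = 360**2 = 129600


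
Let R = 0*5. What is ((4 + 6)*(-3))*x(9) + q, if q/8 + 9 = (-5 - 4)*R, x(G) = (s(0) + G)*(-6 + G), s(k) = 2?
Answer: -1062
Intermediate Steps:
R = 0
x(G) = (-6 + G)*(2 + G) (x(G) = (2 + G)*(-6 + G) = (-6 + G)*(2 + G))
q = -72 (q = -72 + 8*((-5 - 4)*0) = -72 + 8*(-9*0) = -72 + 8*0 = -72 + 0 = -72)
((4 + 6)*(-3))*x(9) + q = ((4 + 6)*(-3))*(-12 + 9**2 - 4*9) - 72 = (10*(-3))*(-12 + 81 - 36) - 72 = -30*33 - 72 = -990 - 72 = -1062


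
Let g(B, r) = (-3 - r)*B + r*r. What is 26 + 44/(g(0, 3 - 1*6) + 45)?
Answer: 724/27 ≈ 26.815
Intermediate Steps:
g(B, r) = r**2 + B*(-3 - r) (g(B, r) = B*(-3 - r) + r**2 = r**2 + B*(-3 - r))
26 + 44/(g(0, 3 - 1*6) + 45) = 26 + 44/(((3 - 1*6)**2 - 3*0 - 1*0*(3 - 1*6)) + 45) = 26 + 44/(((3 - 6)**2 + 0 - 1*0*(3 - 6)) + 45) = 26 + 44/(((-3)**2 + 0 - 1*0*(-3)) + 45) = 26 + 44/((9 + 0 + 0) + 45) = 26 + 44/(9 + 45) = 26 + 44/54 = 26 + 44*(1/54) = 26 + 22/27 = 724/27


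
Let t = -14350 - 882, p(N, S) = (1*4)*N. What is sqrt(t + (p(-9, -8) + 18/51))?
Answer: 5*I*sqrt(176494)/17 ≈ 123.56*I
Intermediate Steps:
p(N, S) = 4*N
t = -15232
sqrt(t + (p(-9, -8) + 18/51)) = sqrt(-15232 + (4*(-9) + 18/51)) = sqrt(-15232 + (-36 + 18*(1/51))) = sqrt(-15232 + (-36 + 6/17)) = sqrt(-15232 - 606/17) = sqrt(-259550/17) = 5*I*sqrt(176494)/17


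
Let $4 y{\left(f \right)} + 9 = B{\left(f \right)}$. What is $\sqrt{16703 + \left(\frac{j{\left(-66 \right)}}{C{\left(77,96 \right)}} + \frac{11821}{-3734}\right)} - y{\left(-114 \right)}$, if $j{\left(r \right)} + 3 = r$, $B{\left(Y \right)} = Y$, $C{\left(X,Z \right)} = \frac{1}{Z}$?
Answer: $\frac{123}{4} + \frac{\sqrt{140484898110}}{3734} \approx 131.13$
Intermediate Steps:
$y{\left(f \right)} = - \frac{9}{4} + \frac{f}{4}$
$j{\left(r \right)} = -3 + r$
$\sqrt{16703 + \left(\frac{j{\left(-66 \right)}}{C{\left(77,96 \right)}} + \frac{11821}{-3734}\right)} - y{\left(-114 \right)} = \sqrt{16703 + \left(\frac{-3 - 66}{\frac{1}{96}} + \frac{11821}{-3734}\right)} - \left(- \frac{9}{4} + \frac{1}{4} \left(-114\right)\right) = \sqrt{16703 + \left(- 69 \frac{1}{\frac{1}{96}} + 11821 \left(- \frac{1}{3734}\right)\right)} - \left(- \frac{9}{4} - \frac{57}{2}\right) = \sqrt{16703 - \frac{24745837}{3734}} - - \frac{123}{4} = \sqrt{16703 - \frac{24745837}{3734}} + \frac{123}{4} = \sqrt{\frac{37623165}{3734}} + \frac{123}{4} = \frac{\sqrt{140484898110}}{3734} + \frac{123}{4} = \frac{123}{4} + \frac{\sqrt{140484898110}}{3734}$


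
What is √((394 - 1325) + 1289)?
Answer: √358 ≈ 18.921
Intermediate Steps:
√((394 - 1325) + 1289) = √(-931 + 1289) = √358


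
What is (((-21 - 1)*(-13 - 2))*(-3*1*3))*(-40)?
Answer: 118800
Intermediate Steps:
(((-21 - 1)*(-13 - 2))*(-3*1*3))*(-40) = ((-22*(-15))*(-3*3))*(-40) = (330*(-9))*(-40) = -2970*(-40) = 118800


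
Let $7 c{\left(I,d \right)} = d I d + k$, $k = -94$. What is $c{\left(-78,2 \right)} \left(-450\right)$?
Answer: $26100$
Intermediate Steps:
$c{\left(I,d \right)} = - \frac{94}{7} + \frac{I d^{2}}{7}$ ($c{\left(I,d \right)} = \frac{d I d - 94}{7} = \frac{I d d - 94}{7} = \frac{I d^{2} - 94}{7} = \frac{-94 + I d^{2}}{7} = - \frac{94}{7} + \frac{I d^{2}}{7}$)
$c{\left(-78,2 \right)} \left(-450\right) = \left(- \frac{94}{7} + \frac{1}{7} \left(-78\right) 2^{2}\right) \left(-450\right) = \left(- \frac{94}{7} + \frac{1}{7} \left(-78\right) 4\right) \left(-450\right) = \left(- \frac{94}{7} - \frac{312}{7}\right) \left(-450\right) = \left(-58\right) \left(-450\right) = 26100$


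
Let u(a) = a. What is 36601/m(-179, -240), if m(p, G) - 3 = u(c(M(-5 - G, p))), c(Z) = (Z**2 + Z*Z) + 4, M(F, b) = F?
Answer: 36601/110457 ≈ 0.33136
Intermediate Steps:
c(Z) = 4 + 2*Z**2 (c(Z) = (Z**2 + Z**2) + 4 = 2*Z**2 + 4 = 4 + 2*Z**2)
m(p, G) = 7 + 2*(-5 - G)**2 (m(p, G) = 3 + (4 + 2*(-5 - G)**2) = 7 + 2*(-5 - G)**2)
36601/m(-179, -240) = 36601/(7 + 2*(5 - 240)**2) = 36601/(7 + 2*(-235)**2) = 36601/(7 + 2*55225) = 36601/(7 + 110450) = 36601/110457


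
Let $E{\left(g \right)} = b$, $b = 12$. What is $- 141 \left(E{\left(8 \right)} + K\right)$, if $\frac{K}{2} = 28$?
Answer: $-9588$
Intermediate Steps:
$E{\left(g \right)} = 12$
$K = 56$ ($K = 2 \cdot 28 = 56$)
$- 141 \left(E{\left(8 \right)} + K\right) = - 141 \left(12 + 56\right) = \left(-141\right) 68 = -9588$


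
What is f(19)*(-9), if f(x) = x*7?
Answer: -1197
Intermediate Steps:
f(x) = 7*x
f(19)*(-9) = (7*19)*(-9) = 133*(-9) = -1197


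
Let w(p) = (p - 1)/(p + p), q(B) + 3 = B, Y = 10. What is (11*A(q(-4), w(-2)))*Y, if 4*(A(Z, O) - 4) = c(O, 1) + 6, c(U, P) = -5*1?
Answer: 935/2 ≈ 467.50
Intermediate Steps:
q(B) = -3 + B
c(U, P) = -5
w(p) = (-1 + p)/(2*p) (w(p) = (-1 + p)/((2*p)) = (-1 + p)*(1/(2*p)) = (-1 + p)/(2*p))
A(Z, O) = 17/4 (A(Z, O) = 4 + (-5 + 6)/4 = 4 + (¼)*1 = 4 + ¼ = 17/4)
(11*A(q(-4), w(-2)))*Y = (11*(17/4))*10 = (187/4)*10 = 935/2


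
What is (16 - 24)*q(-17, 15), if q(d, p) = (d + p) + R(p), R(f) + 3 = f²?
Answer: -1760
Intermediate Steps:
R(f) = -3 + f²
q(d, p) = -3 + d + p + p² (q(d, p) = (d + p) + (-3 + p²) = -3 + d + p + p²)
(16 - 24)*q(-17, 15) = (16 - 24)*(-3 - 17 + 15 + 15²) = -8*(-3 - 17 + 15 + 225) = -8*220 = -1760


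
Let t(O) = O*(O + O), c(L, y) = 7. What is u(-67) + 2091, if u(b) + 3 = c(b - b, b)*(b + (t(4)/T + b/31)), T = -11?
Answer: 539976/341 ≈ 1583.5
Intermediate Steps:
t(O) = 2*O² (t(O) = O*(2*O) = 2*O²)
u(b) = -257/11 + 224*b/31 (u(b) = -3 + 7*(b + ((2*4²)/(-11) + b/31)) = -3 + 7*(b + ((2*16)*(-1/11) + b*(1/31))) = -3 + 7*(b + (32*(-1/11) + b/31)) = -3 + 7*(b + (-32/11 + b/31)) = -3 + 7*(-32/11 + 32*b/31) = -3 + (-224/11 + 224*b/31) = -257/11 + 224*b/31)
u(-67) + 2091 = (-257/11 + (224/31)*(-67)) + 2091 = (-257/11 - 15008/31) + 2091 = -173055/341 + 2091 = 539976/341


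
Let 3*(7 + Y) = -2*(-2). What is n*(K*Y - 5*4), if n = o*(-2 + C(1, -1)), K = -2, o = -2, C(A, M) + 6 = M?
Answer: -156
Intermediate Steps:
C(A, M) = -6 + M
Y = -17/3 (Y = -7 + (-2*(-2))/3 = -7 + (1/3)*4 = -7 + 4/3 = -17/3 ≈ -5.6667)
n = 18 (n = -2*(-2 + (-6 - 1)) = -2*(-2 - 7) = -2*(-9) = 18)
n*(K*Y - 5*4) = 18*(-2*(-17/3) - 5*4) = 18*(34/3 - 20) = 18*(-26/3) = -156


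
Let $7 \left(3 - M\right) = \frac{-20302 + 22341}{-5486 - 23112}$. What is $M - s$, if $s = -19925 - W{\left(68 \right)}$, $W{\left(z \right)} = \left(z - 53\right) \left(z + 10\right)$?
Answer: $\frac{4223526267}{200186} \approx 21098.0$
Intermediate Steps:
$W{\left(z \right)} = \left(-53 + z\right) \left(10 + z\right)$
$M = \frac{602597}{200186}$ ($M = 3 - \frac{\left(-20302 + 22341\right) \frac{1}{-5486 - 23112}}{7} = 3 - \frac{2039 \frac{1}{-28598}}{7} = 3 - \frac{2039 \left(- \frac{1}{28598}\right)}{7} = 3 - - \frac{2039}{200186} = 3 + \frac{2039}{200186} = \frac{602597}{200186} \approx 3.0102$)
$s = -21095$ ($s = -19925 - \left(-530 + 68^{2} - 2924\right) = -19925 - \left(-530 + 4624 - 2924\right) = -19925 - 1170 = -21095$)
$M - s = \frac{602597}{200186} - -21095 = \frac{602597}{200186} + 21095 = \frac{4223526267}{200186}$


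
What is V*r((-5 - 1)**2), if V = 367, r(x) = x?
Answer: 13212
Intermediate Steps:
V*r((-5 - 1)**2) = 367*(-5 - 1)**2 = 367*(-6)**2 = 367*36 = 13212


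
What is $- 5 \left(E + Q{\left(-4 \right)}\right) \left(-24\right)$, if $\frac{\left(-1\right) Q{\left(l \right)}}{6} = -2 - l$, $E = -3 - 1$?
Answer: $-1920$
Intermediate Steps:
$E = -4$
$Q{\left(l \right)} = 12 + 6 l$ ($Q{\left(l \right)} = - 6 \left(-2 - l\right) = 12 + 6 l$)
$- 5 \left(E + Q{\left(-4 \right)}\right) \left(-24\right) = - 5 \left(-4 + \left(12 + 6 \left(-4\right)\right)\right) \left(-24\right) = - 5 \left(-4 + \left(12 - 24\right)\right) \left(-24\right) = - 5 \left(-4 - 12\right) \left(-24\right) = \left(-5\right) \left(-16\right) \left(-24\right) = 80 \left(-24\right) = -1920$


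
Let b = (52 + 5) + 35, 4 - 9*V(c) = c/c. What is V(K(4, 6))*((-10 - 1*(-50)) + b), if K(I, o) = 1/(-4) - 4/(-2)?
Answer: 44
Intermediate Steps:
K(I, o) = 7/4 (K(I, o) = 1*(-1/4) - 4*(-1/2) = -1/4 + 2 = 7/4)
V(c) = 1/3 (V(c) = 4/9 - c/(9*c) = 4/9 - 1/9*1 = 4/9 - 1/9 = 1/3)
b = 92 (b = 57 + 35 = 92)
V(K(4, 6))*((-10 - 1*(-50)) + b) = ((-10 - 1*(-50)) + 92)/3 = ((-10 + 50) + 92)/3 = (40 + 92)/3 = (1/3)*132 = 44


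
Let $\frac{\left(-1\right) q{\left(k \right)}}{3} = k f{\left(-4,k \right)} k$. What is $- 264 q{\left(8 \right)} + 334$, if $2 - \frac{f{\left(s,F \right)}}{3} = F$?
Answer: $-912050$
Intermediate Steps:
$f{\left(s,F \right)} = 6 - 3 F$
$q{\left(k \right)} = - 3 k^{2} \left(6 - 3 k\right)$ ($q{\left(k \right)} = - 3 k \left(6 - 3 k\right) k = - 3 k^{2} \left(6 - 3 k\right)$)
$- 264 q{\left(8 \right)} + 334 = - 264 \cdot 9 \cdot 8^{2} \left(-2 + 8\right) + 334 = - 264 \cdot 9 \cdot 64 \cdot 6 + 334 = \left(-264\right) 3456 + 334 = -912384 + 334 = -912050$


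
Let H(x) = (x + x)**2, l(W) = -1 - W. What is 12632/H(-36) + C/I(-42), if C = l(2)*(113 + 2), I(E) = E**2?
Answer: 71161/31752 ≈ 2.2411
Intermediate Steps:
H(x) = 4*x**2 (H(x) = (2*x)**2 = 4*x**2)
C = -345 (C = (-1 - 1*2)*(113 + 2) = (-1 - 2)*115 = -3*115 = -345)
12632/H(-36) + C/I(-42) = 12632/((4*(-36)**2)) - 345/((-42)**2) = 12632/((4*1296)) - 345/1764 = 12632/5184 - 345*1/1764 = 12632*(1/5184) - 115/588 = 1579/648 - 115/588 = 71161/31752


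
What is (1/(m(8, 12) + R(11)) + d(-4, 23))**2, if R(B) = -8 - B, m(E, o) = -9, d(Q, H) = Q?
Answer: 12769/784 ≈ 16.287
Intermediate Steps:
(1/(m(8, 12) + R(11)) + d(-4, 23))**2 = (1/(-9 + (-8 - 1*11)) - 4)**2 = (1/(-9 + (-8 - 11)) - 4)**2 = (1/(-9 - 19) - 4)**2 = (1/(-28) - 4)**2 = (-1/28 - 4)**2 = (-113/28)**2 = 12769/784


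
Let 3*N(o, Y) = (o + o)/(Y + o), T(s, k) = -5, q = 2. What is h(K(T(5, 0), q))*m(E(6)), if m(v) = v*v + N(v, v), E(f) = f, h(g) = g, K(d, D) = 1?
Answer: 109/3 ≈ 36.333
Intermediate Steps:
N(o, Y) = 2*o/(3*(Y + o)) (N(o, Y) = ((o + o)/(Y + o))/3 = ((2*o)/(Y + o))/3 = (2*o/(Y + o))/3 = 2*o/(3*(Y + o)))
m(v) = ⅓ + v² (m(v) = v*v + 2*v/(3*(v + v)) = v² + 2*v/(3*((2*v))) = v² + 2*v*(1/(2*v))/3 = v² + ⅓ = ⅓ + v²)
h(K(T(5, 0), q))*m(E(6)) = 1*(⅓ + 6²) = 1*(⅓ + 36) = 1*(109/3) = 109/3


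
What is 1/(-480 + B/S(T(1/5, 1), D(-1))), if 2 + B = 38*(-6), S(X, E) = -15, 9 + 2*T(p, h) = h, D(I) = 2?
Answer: -3/1394 ≈ -0.0021521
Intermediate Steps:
T(p, h) = -9/2 + h/2
B = -230 (B = -2 + 38*(-6) = -2 - 228 = -230)
1/(-480 + B/S(T(1/5, 1), D(-1))) = 1/(-480 - 230/(-15)) = 1/(-480 - 230*(-1/15)) = 1/(-480 + 46/3) = 1/(-1394/3) = -3/1394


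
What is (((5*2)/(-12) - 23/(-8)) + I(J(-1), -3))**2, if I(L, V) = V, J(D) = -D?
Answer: 529/576 ≈ 0.91840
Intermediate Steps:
(((5*2)/(-12) - 23/(-8)) + I(J(-1), -3))**2 = (((5*2)/(-12) - 23/(-8)) - 3)**2 = ((10*(-1/12) - 23*(-1/8)) - 3)**2 = ((-5/6 + 23/8) - 3)**2 = (49/24 - 3)**2 = (-23/24)**2 = 529/576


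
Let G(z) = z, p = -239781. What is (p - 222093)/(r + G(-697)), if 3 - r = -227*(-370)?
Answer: 76979/14114 ≈ 5.4541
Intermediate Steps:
r = -83987 (r = 3 - (-227)*(-370) = 3 - 1*83990 = 3 - 83990 = -83987)
(p - 222093)/(r + G(-697)) = (-239781 - 222093)/(-83987 - 697) = -461874/(-84684) = -461874*(-1/84684) = 76979/14114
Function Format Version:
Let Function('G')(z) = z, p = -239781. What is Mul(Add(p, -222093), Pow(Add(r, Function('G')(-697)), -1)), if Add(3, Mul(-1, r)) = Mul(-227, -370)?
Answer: Rational(76979, 14114) ≈ 5.4541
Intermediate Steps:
r = -83987 (r = Add(3, Mul(-1, Mul(-227, -370))) = Add(3, Mul(-1, 83990)) = Add(3, -83990) = -83987)
Mul(Add(p, -222093), Pow(Add(r, Function('G')(-697)), -1)) = Mul(Add(-239781, -222093), Pow(Add(-83987, -697), -1)) = Mul(-461874, Pow(-84684, -1)) = Mul(-461874, Rational(-1, 84684)) = Rational(76979, 14114)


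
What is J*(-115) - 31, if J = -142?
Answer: 16299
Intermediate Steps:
J*(-115) - 31 = -142*(-115) - 31 = 16330 - 31 = 16299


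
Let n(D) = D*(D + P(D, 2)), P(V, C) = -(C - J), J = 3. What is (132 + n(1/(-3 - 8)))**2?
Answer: 254785444/14641 ≈ 17402.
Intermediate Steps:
P(V, C) = 3 - C (P(V, C) = -(C - 1*3) = -(C - 3) = -(-3 + C) = 3 - C)
n(D) = D*(1 + D) (n(D) = D*(D + (3 - 1*2)) = D*(D + (3 - 2)) = D*(D + 1) = D*(1 + D))
(132 + n(1/(-3 - 8)))**2 = (132 + (1 + 1/(-3 - 8))/(-3 - 8))**2 = (132 + (1 + 1/(-11))/(-11))**2 = (132 - (1 - 1/11)/11)**2 = (132 - 1/11*10/11)**2 = (132 - 10/121)**2 = (15962/121)**2 = 254785444/14641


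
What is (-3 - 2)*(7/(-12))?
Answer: 35/12 ≈ 2.9167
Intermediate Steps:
(-3 - 2)*(7/(-12)) = -35*(-1)/12 = -5*(-7/12) = 35/12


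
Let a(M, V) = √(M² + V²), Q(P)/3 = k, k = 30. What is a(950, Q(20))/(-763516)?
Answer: -5*√9106/381758 ≈ -0.0012498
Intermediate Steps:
Q(P) = 90 (Q(P) = 3*30 = 90)
a(950, Q(20))/(-763516) = √(950² + 90²)/(-763516) = √(902500 + 8100)*(-1/763516) = √910600*(-1/763516) = (10*√9106)*(-1/763516) = -5*√9106/381758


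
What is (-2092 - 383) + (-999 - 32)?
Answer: -3506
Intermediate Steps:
(-2092 - 383) + (-999 - 32) = -2475 - 1031 = -3506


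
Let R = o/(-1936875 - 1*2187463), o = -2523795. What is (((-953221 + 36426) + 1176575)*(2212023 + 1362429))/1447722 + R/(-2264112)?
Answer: 160573390740628731309155/250347679607733408 ≈ 6.4140e+5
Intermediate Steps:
R = 2523795/4124338 (R = -2523795/(-1936875 - 1*2187463) = -2523795/(-1936875 - 2187463) = -2523795/(-4124338) = -2523795*(-1/4124338) = 2523795/4124338 ≈ 0.61193)
(((-953221 + 36426) + 1176575)*(2212023 + 1362429))/1447722 + R/(-2264112) = (((-953221 + 36426) + 1176575)*(2212023 + 1362429))/1447722 + (2523795/4124338)/(-2264112) = ((-916795 + 1176575)*3574452)*(1/1447722) + (2523795/4124338)*(-1/2264112) = (259780*3574452)*(1/1447722) - 841265/3112654385952 = 928571140560*(1/1447722) - 841265/3112654385952 = 154761856760/241287 - 841265/3112654385952 = 160573390740628731309155/250347679607733408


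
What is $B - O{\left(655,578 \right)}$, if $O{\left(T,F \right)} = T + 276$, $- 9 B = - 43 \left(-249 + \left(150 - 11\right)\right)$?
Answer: $- \frac{13109}{9} \approx -1456.6$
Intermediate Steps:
$B = - \frac{4730}{9}$ ($B = - \frac{\left(-43\right) \left(-249 + \left(150 - 11\right)\right)}{9} = - \frac{\left(-43\right) \left(-249 + 139\right)}{9} = - \frac{\left(-43\right) \left(-110\right)}{9} = \left(- \frac{1}{9}\right) 4730 = - \frac{4730}{9} \approx -525.56$)
$O{\left(T,F \right)} = 276 + T$
$B - O{\left(655,578 \right)} = - \frac{4730}{9} - \left(276 + 655\right) = - \frac{4730}{9} - 931 = - \frac{13109}{9}$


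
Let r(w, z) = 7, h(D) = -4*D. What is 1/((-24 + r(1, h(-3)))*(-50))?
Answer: 1/850 ≈ 0.0011765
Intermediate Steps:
1/((-24 + r(1, h(-3)))*(-50)) = 1/((-24 + 7)*(-50)) = 1/(-17*(-50)) = 1/850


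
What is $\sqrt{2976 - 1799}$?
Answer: $\sqrt{1177} \approx 34.307$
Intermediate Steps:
$\sqrt{2976 - 1799} = \sqrt{1177}$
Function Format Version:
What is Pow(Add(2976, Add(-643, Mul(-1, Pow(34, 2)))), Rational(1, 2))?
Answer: Pow(1177, Rational(1, 2)) ≈ 34.307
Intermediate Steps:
Pow(Add(2976, Add(-643, Mul(-1, Pow(34, 2)))), Rational(1, 2)) = Pow(Add(2976, Add(-643, Mul(-1, 1156))), Rational(1, 2)) = Pow(Add(2976, Add(-643, -1156)), Rational(1, 2)) = Pow(Add(2976, -1799), Rational(1, 2)) = Pow(1177, Rational(1, 2))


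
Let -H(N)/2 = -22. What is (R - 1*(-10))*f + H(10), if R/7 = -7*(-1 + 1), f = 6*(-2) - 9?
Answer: -166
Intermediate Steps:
f = -21 (f = -12 - 9 = -21)
R = 0 (R = 7*(-7*(-1 + 1)) = 7*(-7*0) = 7*0 = 0)
H(N) = 44 (H(N) = -2*(-22) = 44)
(R - 1*(-10))*f + H(10) = (0 - 1*(-10))*(-21) + 44 = (0 + 10)*(-21) + 44 = 10*(-21) + 44 = -210 + 44 = -166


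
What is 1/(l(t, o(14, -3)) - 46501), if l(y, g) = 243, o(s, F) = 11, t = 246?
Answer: -1/46258 ≈ -2.1618e-5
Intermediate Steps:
1/(l(t, o(14, -3)) - 46501) = 1/(243 - 46501) = 1/(-46258) = -1/46258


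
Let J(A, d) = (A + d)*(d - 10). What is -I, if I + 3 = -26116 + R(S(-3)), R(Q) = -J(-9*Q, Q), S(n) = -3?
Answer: 25807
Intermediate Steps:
J(A, d) = (-10 + d)*(A + d) (J(A, d) = (A + d)*(-10 + d) = (-10 + d)*(A + d))
R(Q) = -80*Q + 8*Q² (R(Q) = -(Q² - (-90)*Q - 10*Q + (-9*Q)*Q) = -(Q² + 90*Q - 10*Q - 9*Q²) = -(-8*Q² + 80*Q) = -80*Q + 8*Q²)
I = -25807 (I = -3 + (-26116 + 8*(-3)*(-10 - 3)) = -3 + (-26116 + 8*(-3)*(-13)) = -3 + (-26116 + 312) = -3 - 25804 = -25807)
-I = -1*(-25807) = 25807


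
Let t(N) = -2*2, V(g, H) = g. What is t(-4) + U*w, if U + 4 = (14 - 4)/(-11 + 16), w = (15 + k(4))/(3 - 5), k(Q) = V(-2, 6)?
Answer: 9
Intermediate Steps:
k(Q) = -2
t(N) = -4
w = -13/2 (w = (15 - 2)/(3 - 5) = 13/(-2) = 13*(-1/2) = -13/2 ≈ -6.5000)
U = -2 (U = -4 + (14 - 4)/(-11 + 16) = -4 + 10/5 = -4 + 10*(1/5) = -4 + 2 = -2)
t(-4) + U*w = -4 - 2*(-13/2) = -4 + 13 = 9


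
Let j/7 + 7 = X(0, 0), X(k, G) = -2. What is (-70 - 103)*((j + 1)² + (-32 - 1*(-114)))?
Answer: -679198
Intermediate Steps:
j = -63 (j = -49 + 7*(-2) = -49 - 14 = -63)
(-70 - 103)*((j + 1)² + (-32 - 1*(-114))) = (-70 - 103)*((-63 + 1)² + (-32 - 1*(-114))) = -173*((-62)² + (-32 + 114)) = -173*(3844 + 82) = -173*3926 = -679198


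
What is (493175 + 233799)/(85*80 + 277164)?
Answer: 363487/141982 ≈ 2.5601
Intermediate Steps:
(493175 + 233799)/(85*80 + 277164) = 726974/(6800 + 277164) = 726974/283964 = 726974*(1/283964) = 363487/141982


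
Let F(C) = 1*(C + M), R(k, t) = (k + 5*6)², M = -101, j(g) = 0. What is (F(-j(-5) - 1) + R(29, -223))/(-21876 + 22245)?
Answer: 3379/369 ≈ 9.1572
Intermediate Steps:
R(k, t) = (30 + k)² (R(k, t) = (k + 30)² = (30 + k)²)
F(C) = -101 + C (F(C) = 1*(C - 101) = 1*(-101 + C) = -101 + C)
(F(-j(-5) - 1) + R(29, -223))/(-21876 + 22245) = ((-101 + (-1*0 - 1)) + (30 + 29)²)/(-21876 + 22245) = ((-101 + (0 - 1)) + 59²)/369 = ((-101 - 1) + 3481)*(1/369) = (-102 + 3481)*(1/369) = 3379*(1/369) = 3379/369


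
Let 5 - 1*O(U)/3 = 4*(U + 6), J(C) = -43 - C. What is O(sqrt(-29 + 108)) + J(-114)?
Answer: 14 - 12*sqrt(79) ≈ -92.658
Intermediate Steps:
O(U) = -57 - 12*U (O(U) = 15 - 12*(U + 6) = 15 - 12*(6 + U) = 15 - 3*(24 + 4*U) = 15 + (-72 - 12*U) = -57 - 12*U)
O(sqrt(-29 + 108)) + J(-114) = (-57 - 12*sqrt(-29 + 108)) + (-43 - 1*(-114)) = (-57 - 12*sqrt(79)) + (-43 + 114) = (-57 - 12*sqrt(79)) + 71 = 14 - 12*sqrt(79)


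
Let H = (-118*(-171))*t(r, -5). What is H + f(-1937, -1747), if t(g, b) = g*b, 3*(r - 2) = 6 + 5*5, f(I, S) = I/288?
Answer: -358363217/288 ≈ -1.2443e+6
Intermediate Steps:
f(I, S) = I/288 (f(I, S) = I*(1/288) = I/288)
r = 37/3 (r = 2 + (6 + 5*5)/3 = 2 + (6 + 25)/3 = 2 + (1/3)*31 = 2 + 31/3 = 37/3 ≈ 12.333)
t(g, b) = b*g
H = -1244310 (H = (-118*(-171))*(-5*37/3) = 20178*(-185/3) = -1244310)
H + f(-1937, -1747) = -1244310 + (1/288)*(-1937) = -1244310 - 1937/288 = -358363217/288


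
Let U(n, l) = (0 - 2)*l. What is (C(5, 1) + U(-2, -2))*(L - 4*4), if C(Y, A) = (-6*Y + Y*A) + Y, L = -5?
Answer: 336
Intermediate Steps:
U(n, l) = -2*l
C(Y, A) = -5*Y + A*Y (C(Y, A) = (-6*Y + A*Y) + Y = -5*Y + A*Y)
(C(5, 1) + U(-2, -2))*(L - 4*4) = (5*(-5 + 1) - 2*(-2))*(-5 - 4*4) = (5*(-4) + 4)*(-5 - 16) = (-20 + 4)*(-21) = -16*(-21) = 336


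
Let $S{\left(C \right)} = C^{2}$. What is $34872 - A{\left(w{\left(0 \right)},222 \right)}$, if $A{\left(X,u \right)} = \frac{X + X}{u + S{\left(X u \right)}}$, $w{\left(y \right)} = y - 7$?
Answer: $\frac{42110346175}{1207569} \approx 34872.0$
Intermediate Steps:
$w{\left(y \right)} = -7 + y$
$A{\left(X,u \right)} = \frac{2 X}{u + X^{2} u^{2}}$ ($A{\left(X,u \right)} = \frac{X + X}{u + \left(X u\right)^{2}} = \frac{2 X}{u + X^{2} u^{2}}$)
$34872 - A{\left(w{\left(0 \right)},222 \right)} = 34872 - \frac{2 \left(-7 + 0\right)}{222 \left(1 + 222 \left(-7 + 0\right)^{2}\right)} = 34872 - 2 \left(-7\right) \frac{1}{222} \frac{1}{1 + 222 \left(-7\right)^{2}} = 34872 - 2 \left(-7\right) \frac{1}{222} \frac{1}{1 + 222 \cdot 49} = 34872 - 2 \left(-7\right) \frac{1}{222} \frac{1}{1 + 10878} = 34872 - 2 \left(-7\right) \frac{1}{222} \cdot \frac{1}{10879} = 34872 - - \frac{7}{1207569} = 34872 + \frac{7}{1207569} = \frac{42110346175}{1207569}$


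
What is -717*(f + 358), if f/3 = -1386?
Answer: 2724600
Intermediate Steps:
f = -4158 (f = 3*(-1386) = -4158)
-717*(f + 358) = -717*(-4158 + 358) = -717*(-3800) = 2724600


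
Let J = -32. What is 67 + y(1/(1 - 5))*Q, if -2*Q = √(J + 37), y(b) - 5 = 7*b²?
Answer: 67 - 87*√5/32 ≈ 60.921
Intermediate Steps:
y(b) = 5 + 7*b²
Q = -√5/2 (Q = -√(-32 + 37)/2 = -√5/2 ≈ -1.1180)
67 + y(1/(1 - 5))*Q = 67 + (5 + 7*(1/(1 - 5))²)*(-√5/2) = 67 + (5 + 7*(1/(-4))²)*(-√5/2) = 67 + (5 + 7*(-¼)²)*(-√5/2) = 67 + (5 + 7*(1/16))*(-√5/2) = 67 + (5 + 7/16)*(-√5/2) = 67 + 87*(-√5/2)/16 = 67 - 87*√5/32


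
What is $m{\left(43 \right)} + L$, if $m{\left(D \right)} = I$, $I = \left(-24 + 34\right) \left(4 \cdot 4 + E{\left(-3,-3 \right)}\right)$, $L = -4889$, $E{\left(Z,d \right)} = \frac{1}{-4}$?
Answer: $- \frac{9463}{2} \approx -4731.5$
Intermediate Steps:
$E{\left(Z,d \right)} = - \frac{1}{4}$
$I = \frac{315}{2}$ ($I = \left(-24 + 34\right) \left(4 \cdot 4 - \frac{1}{4}\right) = 10 \left(16 - \frac{1}{4}\right) = 10 \cdot \frac{63}{4} = \frac{315}{2} \approx 157.5$)
$m{\left(D \right)} = \frac{315}{2}$
$m{\left(43 \right)} + L = \frac{315}{2} - 4889 = - \frac{9463}{2}$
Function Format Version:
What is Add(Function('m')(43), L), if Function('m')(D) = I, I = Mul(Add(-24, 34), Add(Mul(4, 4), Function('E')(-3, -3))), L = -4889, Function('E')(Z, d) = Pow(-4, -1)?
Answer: Rational(-9463, 2) ≈ -4731.5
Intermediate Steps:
Function('E')(Z, d) = Rational(-1, 4)
I = Rational(315, 2) (I = Mul(Add(-24, 34), Add(Mul(4, 4), Rational(-1, 4))) = Mul(10, Add(16, Rational(-1, 4))) = Mul(10, Rational(63, 4)) = Rational(315, 2) ≈ 157.50)
Function('m')(D) = Rational(315, 2)
Add(Function('m')(43), L) = Add(Rational(315, 2), -4889) = Rational(-9463, 2)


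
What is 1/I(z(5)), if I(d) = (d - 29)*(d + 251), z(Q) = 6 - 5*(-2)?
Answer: -1/3471 ≈ -0.00028810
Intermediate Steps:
z(Q) = 16 (z(Q) = 6 + 10 = 16)
I(d) = (-29 + d)*(251 + d)
1/I(z(5)) = 1/(-7279 + 16² + 222*16) = 1/(-7279 + 256 + 3552) = 1/(-3471) = -1/3471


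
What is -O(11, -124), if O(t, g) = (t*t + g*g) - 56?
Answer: -15441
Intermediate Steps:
O(t, g) = -56 + g² + t² (O(t, g) = (t² + g²) - 56 = (g² + t²) - 56 = -56 + g² + t²)
-O(11, -124) = -(-56 + (-124)² + 11²) = -(-56 + 15376 + 121) = -1*15441 = -15441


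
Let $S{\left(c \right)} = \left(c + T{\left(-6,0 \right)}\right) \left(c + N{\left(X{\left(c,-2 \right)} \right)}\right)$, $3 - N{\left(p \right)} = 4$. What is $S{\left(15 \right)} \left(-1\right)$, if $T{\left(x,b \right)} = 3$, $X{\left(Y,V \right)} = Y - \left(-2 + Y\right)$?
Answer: $-252$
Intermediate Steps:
$X{\left(Y,V \right)} = 2$
$N{\left(p \right)} = -1$ ($N{\left(p \right)} = 3 - 4 = -1$)
$S{\left(c \right)} = \left(-1 + c\right) \left(3 + c\right)$ ($S{\left(c \right)} = \left(c + 3\right) \left(c - 1\right) = \left(3 + c\right) \left(-1 + c\right) = \left(-1 + c\right) \left(3 + c\right)$)
$S{\left(15 \right)} \left(-1\right) = \left(-3 + 15^{2} + 2 \cdot 15\right) \left(-1\right) = \left(-3 + 225 + 30\right) \left(-1\right) = 252 \left(-1\right) = -252$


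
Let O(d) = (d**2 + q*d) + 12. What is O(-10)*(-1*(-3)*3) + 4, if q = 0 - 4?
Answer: 1372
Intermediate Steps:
q = -4
O(d) = 12 + d**2 - 4*d (O(d) = (d**2 - 4*d) + 12 = 12 + d**2 - 4*d)
O(-10)*(-1*(-3)*3) + 4 = (12 + (-10)**2 - 4*(-10))*(-1*(-3)*3) + 4 = (12 + 100 + 40)*(3*3) + 4 = 152*9 + 4 = 1368 + 4 = 1372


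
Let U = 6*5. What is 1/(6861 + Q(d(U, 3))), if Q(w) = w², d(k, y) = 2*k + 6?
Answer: 1/11217 ≈ 8.9150e-5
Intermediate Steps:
U = 30
d(k, y) = 6 + 2*k
1/(6861 + Q(d(U, 3))) = 1/(6861 + (6 + 2*30)²) = 1/(6861 + (6 + 60)²) = 1/(6861 + 66²) = 1/(6861 + 4356) = 1/11217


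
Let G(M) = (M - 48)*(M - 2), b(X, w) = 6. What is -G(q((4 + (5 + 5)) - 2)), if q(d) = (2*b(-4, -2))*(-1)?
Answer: -840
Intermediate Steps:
q(d) = -12 (q(d) = (2*6)*(-1) = 12*(-1) = -12)
G(M) = (-48 + M)*(-2 + M)
-G(q((4 + (5 + 5)) - 2)) = -(96 + (-12)² - 50*(-12)) = -(96 + 144 + 600) = -1*840 = -840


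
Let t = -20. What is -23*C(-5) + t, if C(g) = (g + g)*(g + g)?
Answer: -2320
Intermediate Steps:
C(g) = 4*g**2 (C(g) = (2*g)*(2*g) = 4*g**2)
-23*C(-5) + t = -92*(-5)**2 - 20 = -92*25 - 20 = -23*100 - 20 = -2300 - 20 = -2320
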